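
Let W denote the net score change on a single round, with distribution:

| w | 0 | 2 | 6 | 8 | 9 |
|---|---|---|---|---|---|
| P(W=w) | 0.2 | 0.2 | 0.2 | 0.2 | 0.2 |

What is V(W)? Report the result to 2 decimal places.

12.00

E[W] = (0)(0.2) + (2)(0.2) + (6)(0.2) + (8)(0.2) + (9)(0.2) = 5
E[W²] = (0)²(0.2) + (2)²(0.2) + (6)²(0.2) + (8)²(0.2) + (9)²(0.2) = 37
V(W) = E[W²] − (E[W])² = 37 − (5)² = 12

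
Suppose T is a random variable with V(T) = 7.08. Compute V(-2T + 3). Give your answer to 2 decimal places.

28.32

V(-2T + 3) = (-2)²·V(T) = 4·7.08 = 28.32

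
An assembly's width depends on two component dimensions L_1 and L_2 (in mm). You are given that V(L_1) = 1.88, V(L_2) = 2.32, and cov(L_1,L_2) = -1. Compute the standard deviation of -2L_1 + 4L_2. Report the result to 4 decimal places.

V(-2L_1 + 4L_2) = (-2)²·V(L_1) + (4)²·V(L_2) + 2·(-2)·(4)·cov(L_1,L_2)
= 4·1.88 + 16·2.32 + -16·-1 = 60.64
SD(-2L_1 + 4L_2) = √60.64 ≈ 7.7872

7.7872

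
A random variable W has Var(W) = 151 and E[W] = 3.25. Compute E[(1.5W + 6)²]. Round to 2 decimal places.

458.02

E[1.5W + 6] = 1.5·3.25 + 6 = 10.875
Var(1.5W + 6) = (1.5)²·151 = 339.75
E[(1.5W + 6)²] = Var((1.5W + 6)) + (E[(1.5W + 6)])² = 339.75 + (10.875)² = 458.015625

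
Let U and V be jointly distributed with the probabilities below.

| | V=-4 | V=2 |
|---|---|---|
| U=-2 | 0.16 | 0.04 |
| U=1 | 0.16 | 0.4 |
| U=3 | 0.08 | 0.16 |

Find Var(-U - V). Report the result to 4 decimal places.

14.6496

E[U] = 0.88,  E[V] = -0.4,  E[UV] = 1.28
Var(U) = 3.52 − (0.88)² = 2.7456;  Var(V) = 8.8 − (-0.4)² = 8.64
Cov(U,V) = 1.28 − (0.88)(-0.4) = 1.632
Var(-U - V) = (-1)²·2.7456 + (-1)²·8.64 + 2·(-1)·(-1)·1.632 = 14.6496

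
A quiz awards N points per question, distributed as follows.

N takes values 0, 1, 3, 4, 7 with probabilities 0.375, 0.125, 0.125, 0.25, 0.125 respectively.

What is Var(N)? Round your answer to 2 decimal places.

5.73

E[N] = (0)(0.375) + (1)(0.125) + (3)(0.125) + (4)(0.25) + (7)(0.125) = 2.375
E[N²] = (0)²(0.375) + (1)²(0.125) + (3)²(0.125) + (4)²(0.25) + (7)²(0.125) = 11.375
Var(N) = E[N²] − (E[N])² = 11.375 − (2.375)² = 5.734375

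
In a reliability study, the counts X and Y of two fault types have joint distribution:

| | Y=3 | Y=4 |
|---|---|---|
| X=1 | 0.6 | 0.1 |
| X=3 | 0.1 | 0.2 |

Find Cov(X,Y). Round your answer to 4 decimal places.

E[X] = 1.6,  E[Y] = 3.3
E[XY] = 5.5
Cov(X,Y) = E[XY] − E[X]E[Y] = 5.5 − (1.6)(3.3) = 0.22

0.2200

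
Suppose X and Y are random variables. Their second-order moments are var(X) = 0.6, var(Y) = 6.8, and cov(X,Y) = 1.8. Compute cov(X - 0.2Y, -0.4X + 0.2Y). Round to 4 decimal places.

cov(X - 0.2Y, -0.4X + 0.2Y) = (1)(-0.4)var(X) + (-0.2)(0.2)var(Y) + [(1)(0.2) + (-0.2)(-0.4)]cov(X,Y)
= -0.4·0.6 + -0.04·6.8 + 0.28·1.8 = -0.008

-0.0080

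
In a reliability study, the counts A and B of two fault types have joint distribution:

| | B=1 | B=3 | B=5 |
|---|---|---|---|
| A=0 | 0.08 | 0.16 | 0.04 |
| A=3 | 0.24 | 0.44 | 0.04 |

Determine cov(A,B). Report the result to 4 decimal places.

-0.1632

E[A] = 2.16,  E[B] = 2.52
E[AB] = 5.28
cov(A,B) = E[AB] − E[A]E[B] = 5.28 − (2.16)(2.52) = -0.1632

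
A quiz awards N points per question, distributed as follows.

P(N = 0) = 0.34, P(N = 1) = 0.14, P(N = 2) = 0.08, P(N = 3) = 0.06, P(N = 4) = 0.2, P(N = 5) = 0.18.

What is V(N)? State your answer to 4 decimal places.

3.9476

E[N] = (0)(0.34) + (1)(0.14) + (2)(0.08) + (3)(0.06) + (4)(0.2) + (5)(0.18) = 2.18
E[N²] = (0)²(0.34) + (1)²(0.14) + (2)²(0.08) + (3)²(0.06) + (4)²(0.2) + (5)²(0.18) = 8.7
V(N) = E[N²] − (E[N])² = 8.7 − (2.18)² = 3.9476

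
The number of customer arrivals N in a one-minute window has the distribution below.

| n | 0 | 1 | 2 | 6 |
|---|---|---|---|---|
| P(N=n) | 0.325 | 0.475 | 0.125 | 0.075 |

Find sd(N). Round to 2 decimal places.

E[N] = (0)(0.325) + (1)(0.475) + (2)(0.125) + (6)(0.075) = 1.175
E[N²] = (0)²(0.325) + (1)²(0.475) + (2)²(0.125) + (6)²(0.075) = 3.675
Var(N) = E[N²] − (E[N])² = 3.675 − (1.175)² = 2.294375
sd(N) = √2.294375 ≈ 1.51

1.51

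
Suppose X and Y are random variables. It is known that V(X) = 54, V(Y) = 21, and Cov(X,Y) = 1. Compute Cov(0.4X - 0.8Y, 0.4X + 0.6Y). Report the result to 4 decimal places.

Cov(0.4X - 0.8Y, 0.4X + 0.6Y) = (0.4)(0.4)V(X) + (-0.8)(0.6)V(Y) + [(0.4)(0.6) + (-0.8)(0.4)]Cov(X,Y)
= 0.16·54 + -0.48·21 + -0.08·1 = -1.52

-1.5200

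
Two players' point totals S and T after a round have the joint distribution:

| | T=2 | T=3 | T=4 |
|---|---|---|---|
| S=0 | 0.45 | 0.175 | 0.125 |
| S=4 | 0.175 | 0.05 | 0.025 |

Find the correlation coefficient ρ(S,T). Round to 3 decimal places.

E[S] = 1,  E[T] = 2.525
E[ST] = 2.4
Cov(S,T) = E[ST] − E[S]E[T] = 2.4 − (1)(2.525) = -0.125
Var(S) = 3,  Var(T) = 0.549375
ρ = -0.125 / √(3·0.549375) ≈ -0.097

-0.097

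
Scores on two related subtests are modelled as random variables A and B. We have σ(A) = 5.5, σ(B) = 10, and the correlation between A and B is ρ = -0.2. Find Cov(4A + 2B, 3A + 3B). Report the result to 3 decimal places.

var(A) = (5.5)² = 30.25;  var(B) = (10)² = 100
Cov(A,B) = ρ·σ(A)·σ(B) = -0.2·5.5·10 = -11
Cov(4A + 2B, 3A + 3B) = (4)(3)var(A) + (2)(3)var(B) + [(4)(3) + (2)(3)]Cov(A,B)
= 12·30.25 + 6·100 + 18·-11 = 765

765.000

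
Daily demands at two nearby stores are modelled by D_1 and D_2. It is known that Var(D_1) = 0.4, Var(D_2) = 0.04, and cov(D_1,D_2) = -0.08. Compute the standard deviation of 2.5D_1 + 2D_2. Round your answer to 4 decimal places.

Var(2.5D_1 + 2D_2) = (2.5)²·Var(D_1) + (2)²·Var(D_2) + 2·(2.5)·(2)·cov(D_1,D_2)
= 6.25·0.4 + 4·0.04 + 10·-0.08 = 1.86
sd(2.5D_1 + 2D_2) = √1.86 ≈ 1.3638

1.3638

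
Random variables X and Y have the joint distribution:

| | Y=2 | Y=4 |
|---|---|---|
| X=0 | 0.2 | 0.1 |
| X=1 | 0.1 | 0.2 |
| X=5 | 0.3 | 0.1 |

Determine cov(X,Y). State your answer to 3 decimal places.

-0.440

E[X] = 2.3,  E[Y] = 2.8
E[XY] = 6
cov(X,Y) = E[XY] − E[X]E[Y] = 6 − (2.3)(2.8) = -0.44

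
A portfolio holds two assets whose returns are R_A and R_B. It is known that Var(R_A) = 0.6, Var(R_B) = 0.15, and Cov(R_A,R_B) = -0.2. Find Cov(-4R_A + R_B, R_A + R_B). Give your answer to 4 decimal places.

-1.6500

Cov(-4R_A + R_B, R_A + R_B) = (-4)(1)Var(R_A) + (1)(1)Var(R_B) + [(-4)(1) + (1)(1)]Cov(R_A,R_B)
= -4·0.6 + 1·0.15 + -3·-0.2 = -1.65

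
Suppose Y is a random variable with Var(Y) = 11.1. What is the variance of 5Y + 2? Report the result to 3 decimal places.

277.500

Var(5Y + 2) = (5)²·Var(Y) = 25·11.1 = 277.5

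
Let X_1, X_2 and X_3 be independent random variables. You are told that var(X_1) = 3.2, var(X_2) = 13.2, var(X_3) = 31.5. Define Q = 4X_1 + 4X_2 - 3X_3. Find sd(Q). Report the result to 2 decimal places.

23.36

By independence, var(Q) = (4)²var(X_1) + (4)²var(X_2) + (-3)²var(X_3)
= (4)²·3.2 + (4)²·13.2 + (-3)²·31.5 = 545.9
sd(Q) = √545.9 ≈ 23.36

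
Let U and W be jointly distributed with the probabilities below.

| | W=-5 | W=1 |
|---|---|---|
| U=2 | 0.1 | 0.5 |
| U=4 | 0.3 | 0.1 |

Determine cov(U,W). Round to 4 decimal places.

-1.6800

E[U] = 2.8,  E[W] = -1.4
E[UW] = -5.6
cov(U,W) = E[UW] − E[U]E[W] = -5.6 − (2.8)(-1.4) = -1.68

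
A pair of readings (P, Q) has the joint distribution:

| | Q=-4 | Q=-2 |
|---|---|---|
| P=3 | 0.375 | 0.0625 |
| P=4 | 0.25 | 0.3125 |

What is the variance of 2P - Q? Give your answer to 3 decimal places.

E[P] = 3.5625,  E[Q] = -3.25,  E[PQ] = -11.375
Var(P) = 12.9375 − (3.5625)² = 0.24609375;  Var(Q) = 11.5 − (-3.25)² = 0.9375
Cov(P,Q) = -11.375 − (3.5625)(-3.25) = 0.203125
Var(2P - Q) = (2)²·0.24609375 + (-1)²·0.9375 + 2·(2)·(-1)·0.203125 = 1.109375

1.109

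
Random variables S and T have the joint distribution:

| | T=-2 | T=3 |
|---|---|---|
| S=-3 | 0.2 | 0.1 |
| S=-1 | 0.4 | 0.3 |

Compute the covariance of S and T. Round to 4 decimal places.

0.2000

E[S] = -1.6,  E[T] = 0
E[ST] = 0.2
Cov(S,T) = E[ST] − E[S]E[T] = 0.2 − (-1.6)(0) = 0.2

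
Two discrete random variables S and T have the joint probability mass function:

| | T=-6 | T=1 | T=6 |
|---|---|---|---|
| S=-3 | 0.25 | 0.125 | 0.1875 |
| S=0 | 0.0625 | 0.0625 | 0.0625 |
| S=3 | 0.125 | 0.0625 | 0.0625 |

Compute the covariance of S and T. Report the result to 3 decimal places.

-0.656

E[S] = -0.9375,  E[T] = -0.5
E[ST] = -0.1875
Cov(S,T) = E[ST] − E[S]E[T] = -0.1875 − (-0.9375)(-0.5) = -0.65625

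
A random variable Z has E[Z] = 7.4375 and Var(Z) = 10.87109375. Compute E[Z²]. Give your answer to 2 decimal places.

66.19

E[Z²] = Var(Z) + (E[Z])² = 10.87109375 + (7.4375)² = 66.1875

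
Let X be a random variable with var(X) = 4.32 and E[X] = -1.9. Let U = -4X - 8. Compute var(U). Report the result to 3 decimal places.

69.120

var(-4X - 8) = (-4)²·var(X) = 16·4.32 = 69.12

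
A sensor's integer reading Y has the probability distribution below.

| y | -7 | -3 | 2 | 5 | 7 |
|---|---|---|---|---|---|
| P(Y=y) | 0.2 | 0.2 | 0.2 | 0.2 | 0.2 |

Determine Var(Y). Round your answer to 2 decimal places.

E[Y] = (-7)(0.2) + (-3)(0.2) + (2)(0.2) + (5)(0.2) + (7)(0.2) = 0.8
E[Y²] = (-7)²(0.2) + (-3)²(0.2) + (2)²(0.2) + (5)²(0.2) + (7)²(0.2) = 27.2
Var(Y) = E[Y²] − (E[Y])² = 27.2 − (0.8)² = 26.56

26.56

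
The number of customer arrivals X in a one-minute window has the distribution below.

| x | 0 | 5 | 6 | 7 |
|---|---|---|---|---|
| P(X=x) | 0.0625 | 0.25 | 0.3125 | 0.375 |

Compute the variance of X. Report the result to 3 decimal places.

E[X] = (0)(0.0625) + (5)(0.25) + (6)(0.3125) + (7)(0.375) = 5.75
E[X²] = (0)²(0.0625) + (5)²(0.25) + (6)²(0.3125) + (7)²(0.375) = 35.875
V(X) = E[X²] − (E[X])² = 35.875 − (5.75)² = 2.8125

2.813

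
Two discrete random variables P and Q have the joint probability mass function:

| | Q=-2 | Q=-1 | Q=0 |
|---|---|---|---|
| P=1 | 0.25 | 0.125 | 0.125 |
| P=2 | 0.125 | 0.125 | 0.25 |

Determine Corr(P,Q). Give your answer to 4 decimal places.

0.2887

E[P] = 1.5,  E[Q] = -1
E[PQ] = -1.375
Cov(P,Q) = E[PQ] − E[P]E[Q] = -1.375 − (1.5)(-1) = 0.125
Var(P) = 0.25,  Var(Q) = 0.75
ρ = 0.125 / √(0.25·0.75) ≈ 0.2887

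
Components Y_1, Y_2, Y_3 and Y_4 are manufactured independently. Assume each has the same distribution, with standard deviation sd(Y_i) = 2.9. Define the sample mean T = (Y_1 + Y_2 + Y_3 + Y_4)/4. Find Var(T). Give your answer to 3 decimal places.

2.103

Var(Y_i) = (2.9)² = 8.41
By independence, Var(T) = (0.25)²Var(Y_1) + (0.25)²Var(Y_2) + (0.25)²Var(Y_3) + (0.25)²Var(Y_4)
= (0.25)²·8.41 + (0.25)²·8.41 + (0.25)²·8.41 + (0.25)²·8.41 = 2.1025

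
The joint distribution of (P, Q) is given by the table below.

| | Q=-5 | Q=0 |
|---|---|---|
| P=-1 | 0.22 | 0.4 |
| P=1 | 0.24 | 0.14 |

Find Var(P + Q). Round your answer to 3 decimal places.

E[P] = -0.24,  E[Q] = -2.3,  E[PQ] = -0.1
Var(P) = 1 − (-0.24)² = 0.9424;  Var(Q) = 11.5 − (-2.3)² = 6.21
Cov(P,Q) = -0.1 − (-0.24)(-2.3) = -0.652
Var(P + Q) = (1)²·0.9424 + (1)²·6.21 + 2·(1)·(1)·-0.652 = 5.8484

5.848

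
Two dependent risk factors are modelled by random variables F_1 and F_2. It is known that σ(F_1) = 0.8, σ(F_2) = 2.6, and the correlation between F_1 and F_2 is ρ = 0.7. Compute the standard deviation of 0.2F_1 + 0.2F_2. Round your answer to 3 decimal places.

0.642

Var(F_1) = (0.8)² = 0.64;  Var(F_2) = (2.6)² = 6.76
Cov(F_1,F_2) = ρ·σ(F_1)·σ(F_2) = 0.7·0.8·2.6 = 1.456
Var(0.2F_1 + 0.2F_2) = (0.2)²·Var(F_1) + (0.2)²·Var(F_2) + 2·(0.2)·(0.2)·Cov(F_1,F_2)
= 0.04·0.64 + 0.04·6.76 + 0.08·1.456 = 0.41248
σ(0.2F_1 + 0.2F_2) = √0.41248 ≈ 0.642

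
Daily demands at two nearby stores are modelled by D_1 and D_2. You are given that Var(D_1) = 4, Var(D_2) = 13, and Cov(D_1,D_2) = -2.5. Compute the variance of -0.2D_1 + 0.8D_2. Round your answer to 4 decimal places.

9.2800

Var(-0.2D_1 + 0.8D_2) = (-0.2)²·Var(D_1) + (0.8)²·Var(D_2) + 2·(-0.2)·(0.8)·Cov(D_1,D_2)
= 0.04·4 + 0.64·13 + -0.32·-2.5 = 9.28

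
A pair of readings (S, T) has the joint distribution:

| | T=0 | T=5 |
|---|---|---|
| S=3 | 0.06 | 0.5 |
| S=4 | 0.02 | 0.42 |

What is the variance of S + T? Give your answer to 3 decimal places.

2.238

E[S] = 3.44,  E[T] = 4.6,  E[ST] = 15.9
Var(S) = 12.08 − (3.44)² = 0.2464;  Var(T) = 23 − (4.6)² = 1.84
Cov(S,T) = 15.9 − (3.44)(4.6) = 0.076
Var(S + T) = (1)²·0.2464 + (1)²·1.84 + 2·(1)·(1)·0.076 = 2.2384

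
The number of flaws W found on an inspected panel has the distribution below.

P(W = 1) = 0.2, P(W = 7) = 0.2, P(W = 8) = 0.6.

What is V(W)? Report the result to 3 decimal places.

E[W] = (1)(0.2) + (7)(0.2) + (8)(0.6) = 6.4
E[W²] = (1)²(0.2) + (7)²(0.2) + (8)²(0.6) = 48.4
V(W) = E[W²] − (E[W])² = 48.4 − (6.4)² = 7.44

7.440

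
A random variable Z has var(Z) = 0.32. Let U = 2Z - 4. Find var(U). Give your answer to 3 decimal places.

var(2Z - 4) = (2)²·var(Z) = 4·0.32 = 1.28

1.280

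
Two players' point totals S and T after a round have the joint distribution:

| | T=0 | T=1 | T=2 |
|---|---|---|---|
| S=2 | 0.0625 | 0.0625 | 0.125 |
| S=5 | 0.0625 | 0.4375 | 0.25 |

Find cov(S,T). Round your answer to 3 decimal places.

E[S] = 4.25,  E[T] = 1.25
E[ST] = 5.3125
cov(S,T) = E[ST] − E[S]E[T] = 5.3125 − (4.25)(1.25) = 0

0.000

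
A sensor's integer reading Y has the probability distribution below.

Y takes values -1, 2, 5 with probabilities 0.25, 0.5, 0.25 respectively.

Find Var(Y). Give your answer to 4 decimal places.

E[Y] = (-1)(0.25) + (2)(0.5) + (5)(0.25) = 2
E[Y²] = (-1)²(0.25) + (2)²(0.5) + (5)²(0.25) = 8.5
Var(Y) = E[Y²] − (E[Y])² = 8.5 − (2)² = 4.5

4.5000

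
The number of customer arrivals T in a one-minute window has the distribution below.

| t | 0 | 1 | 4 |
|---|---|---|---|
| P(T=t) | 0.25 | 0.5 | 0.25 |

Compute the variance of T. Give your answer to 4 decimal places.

E[T] = (0)(0.25) + (1)(0.5) + (4)(0.25) = 1.5
E[T²] = (0)²(0.25) + (1)²(0.5) + (4)²(0.25) = 4.5
var(T) = E[T²] − (E[T])² = 4.5 − (1.5)² = 2.25

2.2500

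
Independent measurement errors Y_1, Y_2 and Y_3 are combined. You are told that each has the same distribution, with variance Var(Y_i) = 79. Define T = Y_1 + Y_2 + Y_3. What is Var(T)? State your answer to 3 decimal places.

By independence, Var(T) = (1)²Var(Y_1) + (1)²Var(Y_2) + (1)²Var(Y_3)
= (1)²·79 + (1)²·79 + (1)²·79 = 237

237.000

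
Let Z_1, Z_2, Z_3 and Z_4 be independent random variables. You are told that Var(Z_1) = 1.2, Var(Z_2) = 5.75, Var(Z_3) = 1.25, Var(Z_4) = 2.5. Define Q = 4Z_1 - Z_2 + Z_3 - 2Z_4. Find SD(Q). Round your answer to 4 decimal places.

By independence, Var(Q) = (4)²Var(Z_1) + (-1)²Var(Z_2) + (1)²Var(Z_3) + (-2)²Var(Z_4)
= (4)²·1.2 + (-1)²·5.75 + (1)²·1.25 + (-2)²·2.5 = 36.2
SD(Q) = √36.2 ≈ 6.0166

6.0166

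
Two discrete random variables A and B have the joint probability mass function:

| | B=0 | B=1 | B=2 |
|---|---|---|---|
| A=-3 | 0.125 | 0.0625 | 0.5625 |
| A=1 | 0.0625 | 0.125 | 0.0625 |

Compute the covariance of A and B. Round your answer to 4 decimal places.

E[A] = -2,  E[B] = 1.4375
E[AB] = -3.3125
cov(A,B) = E[AB] − E[A]E[B] = -3.3125 − (-2)(1.4375) = -0.4375

-0.4375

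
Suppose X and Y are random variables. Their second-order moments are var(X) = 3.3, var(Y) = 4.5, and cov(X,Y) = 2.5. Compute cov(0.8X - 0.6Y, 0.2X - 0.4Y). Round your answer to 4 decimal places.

0.5080

cov(0.8X - 0.6Y, 0.2X - 0.4Y) = (0.8)(0.2)var(X) + (-0.6)(-0.4)var(Y) + [(0.8)(-0.4) + (-0.6)(0.2)]cov(X,Y)
= 0.16·3.3 + 0.24·4.5 + -0.44·2.5 = 0.508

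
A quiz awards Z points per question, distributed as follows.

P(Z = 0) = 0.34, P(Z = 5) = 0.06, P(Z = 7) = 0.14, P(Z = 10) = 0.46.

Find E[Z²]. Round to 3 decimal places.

54.360

E[Z²] = (0)²(0.34) + (5)²(0.06) + (7)²(0.14) + (10)²(0.46) = 54.36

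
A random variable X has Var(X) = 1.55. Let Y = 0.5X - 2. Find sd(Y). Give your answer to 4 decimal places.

Var(0.5X - 2) = (0.5)²·1.55 = 0.3875
sd(Y) = √0.3875 ≈ 0.6225

0.6225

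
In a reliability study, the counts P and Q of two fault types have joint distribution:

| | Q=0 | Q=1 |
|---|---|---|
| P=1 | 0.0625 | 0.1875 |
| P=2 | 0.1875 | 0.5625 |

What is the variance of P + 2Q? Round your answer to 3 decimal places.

E[P] = 1.75,  E[Q] = 0.75,  E[PQ] = 1.3125
Var(P) = 3.25 − (1.75)² = 0.1875;  Var(Q) = 0.75 − (0.75)² = 0.1875
Cov(P,Q) = 1.3125 − (1.75)(0.75) = 0
Var(P + 2Q) = (1)²·0.1875 + (2)²·0.1875 + 2·(1)·(2)·0 = 0.9375

0.938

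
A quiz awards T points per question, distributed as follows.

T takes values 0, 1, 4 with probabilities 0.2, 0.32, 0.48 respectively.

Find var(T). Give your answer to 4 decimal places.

E[T] = (0)(0.2) + (1)(0.32) + (4)(0.48) = 2.24
E[T²] = (0)²(0.2) + (1)²(0.32) + (4)²(0.48) = 8
var(T) = E[T²] − (E[T])² = 8 − (2.24)² = 2.9824

2.9824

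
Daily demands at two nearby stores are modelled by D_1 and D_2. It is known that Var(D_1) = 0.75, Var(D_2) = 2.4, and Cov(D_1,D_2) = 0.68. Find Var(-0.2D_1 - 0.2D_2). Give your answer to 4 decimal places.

Var(-0.2D_1 - 0.2D_2) = (-0.2)²·Var(D_1) + (-0.2)²·Var(D_2) + 2·(-0.2)·(-0.2)·Cov(D_1,D_2)
= 0.04·0.75 + 0.04·2.4 + 0.08·0.68 = 0.1804

0.1804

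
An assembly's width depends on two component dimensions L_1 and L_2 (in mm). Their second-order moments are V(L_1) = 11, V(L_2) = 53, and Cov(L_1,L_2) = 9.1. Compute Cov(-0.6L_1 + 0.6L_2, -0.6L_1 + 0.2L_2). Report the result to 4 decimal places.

5.9520

Cov(-0.6L_1 + 0.6L_2, -0.6L_1 + 0.2L_2) = (-0.6)(-0.6)V(L_1) + (0.6)(0.2)V(L_2) + [(-0.6)(0.2) + (0.6)(-0.6)]Cov(L_1,L_2)
= 0.36·11 + 0.12·53 + -0.48·9.1 = 5.952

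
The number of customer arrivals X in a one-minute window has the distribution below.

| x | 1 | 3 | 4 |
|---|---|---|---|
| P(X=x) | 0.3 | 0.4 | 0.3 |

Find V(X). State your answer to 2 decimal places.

E[X] = (1)(0.3) + (3)(0.4) + (4)(0.3) = 2.7
E[X²] = (1)²(0.3) + (3)²(0.4) + (4)²(0.3) = 8.7
V(X) = E[X²] − (E[X])² = 8.7 − (2.7)² = 1.41

1.41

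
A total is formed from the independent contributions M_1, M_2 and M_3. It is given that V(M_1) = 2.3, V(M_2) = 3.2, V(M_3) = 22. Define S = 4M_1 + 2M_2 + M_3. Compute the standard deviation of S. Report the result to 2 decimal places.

8.46

By independence, V(S) = (4)²V(M_1) + (2)²V(M_2) + (1)²V(M_3)
= (4)²·2.3 + (2)²·3.2 + (1)²·22 = 71.6
SD(S) = √71.6 ≈ 8.46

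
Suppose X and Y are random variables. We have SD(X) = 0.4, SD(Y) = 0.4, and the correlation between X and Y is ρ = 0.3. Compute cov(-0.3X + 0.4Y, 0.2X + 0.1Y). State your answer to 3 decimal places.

-0.001

var(X) = (0.4)² = 0.16;  var(Y) = (0.4)² = 0.16
cov(X,Y) = ρ·SD(X)·SD(Y) = 0.3·0.4·0.4 = 0.048
cov(-0.3X + 0.4Y, 0.2X + 0.1Y) = (-0.3)(0.2)var(X) + (0.4)(0.1)var(Y) + [(-0.3)(0.1) + (0.4)(0.2)]cov(X,Y)
= -0.06·0.16 + 0.04·0.16 + 0.05·0.048 = -0.0008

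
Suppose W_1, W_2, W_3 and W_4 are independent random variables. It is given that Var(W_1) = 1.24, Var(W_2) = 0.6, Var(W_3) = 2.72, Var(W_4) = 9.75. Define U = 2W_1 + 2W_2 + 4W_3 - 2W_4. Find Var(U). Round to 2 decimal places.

89.88

By independence, Var(U) = (2)²Var(W_1) + (2)²Var(W_2) + (4)²Var(W_3) + (-2)²Var(W_4)
= (2)²·1.24 + (2)²·0.6 + (4)²·2.72 + (-2)²·9.75 = 89.88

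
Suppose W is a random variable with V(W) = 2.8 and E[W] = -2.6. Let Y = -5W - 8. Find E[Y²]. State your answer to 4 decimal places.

95.0000

E[-5W - 8] = -5·-2.6 − 8 = 5
V(-5W - 8) = (-5)²·2.8 = 70
E[Y²] = V(Y) + (E[Y])² = 70 + (5)² = 95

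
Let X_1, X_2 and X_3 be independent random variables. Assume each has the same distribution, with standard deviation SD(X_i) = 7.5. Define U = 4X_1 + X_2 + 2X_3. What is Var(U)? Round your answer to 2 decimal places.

1181.25

Var(X_i) = (7.5)² = 56.25
By independence, Var(U) = (4)²Var(X_1) + (1)²Var(X_2) + (2)²Var(X_3)
= (4)²·56.25 + (1)²·56.25 + (2)²·56.25 = 1181.25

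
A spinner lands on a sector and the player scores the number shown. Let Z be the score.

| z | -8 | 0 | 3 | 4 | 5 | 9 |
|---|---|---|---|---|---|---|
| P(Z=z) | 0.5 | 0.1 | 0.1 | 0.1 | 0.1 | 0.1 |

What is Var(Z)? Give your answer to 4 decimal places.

41.4900

E[Z] = (-8)(0.5) + (0)(0.1) + (3)(0.1) + (4)(0.1) + (5)(0.1) + (9)(0.1) = -1.9
E[Z²] = (-8)²(0.5) + (0)²(0.1) + (3)²(0.1) + (4)²(0.1) + (5)²(0.1) + (9)²(0.1) = 45.1
Var(Z) = E[Z²] − (E[Z])² = 45.1 − (-1.9)² = 41.49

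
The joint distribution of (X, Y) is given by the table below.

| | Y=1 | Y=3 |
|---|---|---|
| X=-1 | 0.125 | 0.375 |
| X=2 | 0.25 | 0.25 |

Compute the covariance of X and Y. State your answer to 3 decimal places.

-0.375

E[X] = 0.5,  E[Y] = 2.25
E[XY] = 0.75
cov(X,Y) = E[XY] − E[X]E[Y] = 0.75 − (0.5)(2.25) = -0.375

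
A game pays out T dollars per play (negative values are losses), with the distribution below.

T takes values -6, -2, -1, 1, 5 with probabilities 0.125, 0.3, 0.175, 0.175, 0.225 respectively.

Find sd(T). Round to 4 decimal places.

3.4095

E[T] = (-6)(0.125) + (-2)(0.3) + (-1)(0.175) + (1)(0.175) + (5)(0.225) = -0.225
E[T²] = (-6)²(0.125) + (-2)²(0.3) + (-1)²(0.175) + (1)²(0.175) + (5)²(0.225) = 11.675
var(T) = E[T²] − (E[T])² = 11.675 − (-0.225)² = 11.624375
sd(T) = √11.624375 ≈ 3.4095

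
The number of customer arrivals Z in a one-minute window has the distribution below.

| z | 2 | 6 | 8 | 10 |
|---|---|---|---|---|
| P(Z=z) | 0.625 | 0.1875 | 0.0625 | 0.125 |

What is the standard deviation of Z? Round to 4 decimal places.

2.9554

E[Z] = (2)(0.625) + (6)(0.1875) + (8)(0.0625) + (10)(0.125) = 4.125
E[Z²] = (2)²(0.625) + (6)²(0.1875) + (8)²(0.0625) + (10)²(0.125) = 25.75
V(Z) = E[Z²] − (E[Z])² = 25.75 − (4.125)² = 8.734375
sd(Z) = √8.734375 ≈ 2.9554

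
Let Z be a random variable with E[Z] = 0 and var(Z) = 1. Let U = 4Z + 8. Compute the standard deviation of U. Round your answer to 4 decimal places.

var(4Z + 8) = (4)²·1 = 16
SD(U) = √16 ≈ 4.0000

4.0000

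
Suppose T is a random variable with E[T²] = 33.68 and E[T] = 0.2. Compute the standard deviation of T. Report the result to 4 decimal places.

var(T) = 33.68 − (0.2)² = 33.64
SD(T) = √33.64 ≈ 5.8000

5.8000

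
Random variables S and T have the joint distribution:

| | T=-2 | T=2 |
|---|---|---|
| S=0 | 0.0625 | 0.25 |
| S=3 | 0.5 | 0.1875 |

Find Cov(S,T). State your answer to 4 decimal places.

E[S] = 2.0625,  E[T] = -0.25
E[ST] = -1.875
Cov(S,T) = E[ST] − E[S]E[T] = -1.875 − (2.0625)(-0.25) = -1.359375

-1.3594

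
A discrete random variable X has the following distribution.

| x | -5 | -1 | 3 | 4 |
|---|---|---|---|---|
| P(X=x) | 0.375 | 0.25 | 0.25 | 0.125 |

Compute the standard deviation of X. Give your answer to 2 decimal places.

E[X] = (-5)(0.375) + (-1)(0.25) + (3)(0.25) + (4)(0.125) = -0.875
E[X²] = (-5)²(0.375) + (-1)²(0.25) + (3)²(0.25) + (4)²(0.125) = 13.875
V(X) = E[X²] − (E[X])² = 13.875 − (-0.875)² = 13.109375
sd(X) = √13.109375 ≈ 3.62

3.62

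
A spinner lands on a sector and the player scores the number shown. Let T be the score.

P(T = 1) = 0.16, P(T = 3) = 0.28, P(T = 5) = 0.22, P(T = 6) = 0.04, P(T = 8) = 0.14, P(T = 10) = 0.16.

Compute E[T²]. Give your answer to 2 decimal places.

34.58

E[T²] = (1)²(0.16) + (3)²(0.28) + (5)²(0.22) + (6)²(0.04) + (8)²(0.14) + (10)²(0.16) = 34.58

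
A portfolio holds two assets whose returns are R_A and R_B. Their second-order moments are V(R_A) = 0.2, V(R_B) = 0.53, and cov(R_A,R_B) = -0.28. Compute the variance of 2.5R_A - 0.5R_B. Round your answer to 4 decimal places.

2.0825

V(2.5R_A - 0.5R_B) = (2.5)²·V(R_A) + (-0.5)²·V(R_B) + 2·(2.5)·(-0.5)·cov(R_A,R_B)
= 6.25·0.2 + 0.25·0.53 + -2.5·-0.28 = 2.0825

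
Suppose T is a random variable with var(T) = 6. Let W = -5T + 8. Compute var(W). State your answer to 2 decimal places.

150.00

var(-5T + 8) = (-5)²·var(T) = 25·6 = 150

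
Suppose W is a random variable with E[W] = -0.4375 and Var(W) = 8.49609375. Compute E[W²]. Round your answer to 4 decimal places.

E[W²] = Var(W) + (E[W])² = 8.49609375 + (-0.4375)² = 8.6875

8.6875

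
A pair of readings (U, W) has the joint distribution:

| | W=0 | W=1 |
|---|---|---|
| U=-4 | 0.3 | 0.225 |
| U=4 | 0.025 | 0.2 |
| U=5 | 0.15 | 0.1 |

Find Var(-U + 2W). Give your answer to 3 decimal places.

E[U] = 0.05,  E[W] = 0.525,  E[UW] = 0.4
Var(U) = 18.25 − (0.05)² = 18.2475;  Var(W) = 0.525 − (0.525)² = 0.249375
Cov(U,W) = 0.4 − (0.05)(0.525) = 0.37375
Var(-U + 2W) = (-1)²·18.2475 + (2)²·0.249375 + 2·(-1)·(2)·0.37375 = 17.75

17.750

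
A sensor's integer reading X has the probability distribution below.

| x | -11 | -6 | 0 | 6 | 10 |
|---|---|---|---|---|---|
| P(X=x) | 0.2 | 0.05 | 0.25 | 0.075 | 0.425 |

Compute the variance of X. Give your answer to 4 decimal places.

66.3600

E[X] = (-11)(0.2) + (-6)(0.05) + (0)(0.25) + (6)(0.075) + (10)(0.425) = 2.2
E[X²] = (-11)²(0.2) + (-6)²(0.05) + (0)²(0.25) + (6)²(0.075) + (10)²(0.425) = 71.2
Var(X) = E[X²] − (E[X])² = 71.2 − (2.2)² = 66.36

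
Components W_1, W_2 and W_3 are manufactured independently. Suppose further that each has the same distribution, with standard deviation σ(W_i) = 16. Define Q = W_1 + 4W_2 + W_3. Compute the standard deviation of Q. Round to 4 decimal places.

var(W_i) = (16)² = 256
By independence, var(Q) = (1)²var(W_1) + (4)²var(W_2) + (1)²var(W_3)
= (1)²·256 + (4)²·256 + (1)²·256 = 4608
σ(Q) = √4608 ≈ 67.8823

67.8823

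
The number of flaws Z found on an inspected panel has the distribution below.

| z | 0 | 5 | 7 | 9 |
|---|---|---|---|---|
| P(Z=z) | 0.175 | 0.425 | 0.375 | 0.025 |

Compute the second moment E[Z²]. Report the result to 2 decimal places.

E[Z²] = (0)²(0.175) + (5)²(0.425) + (7)²(0.375) + (9)²(0.025) = 31.025

31.03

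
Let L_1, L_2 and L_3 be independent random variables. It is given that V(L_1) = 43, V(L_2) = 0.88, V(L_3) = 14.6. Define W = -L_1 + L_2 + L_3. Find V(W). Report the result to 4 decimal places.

58.4800

By independence, V(W) = (-1)²V(L_1) + (1)²V(L_2) + (1)²V(L_3)
= (-1)²·43 + (1)²·0.88 + (1)²·14.6 = 58.48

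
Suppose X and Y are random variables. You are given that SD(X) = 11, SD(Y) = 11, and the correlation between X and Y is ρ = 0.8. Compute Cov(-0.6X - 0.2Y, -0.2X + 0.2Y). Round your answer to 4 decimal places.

Var(X) = (11)² = 121;  Var(Y) = (11)² = 121
Cov(X,Y) = ρ·SD(X)·SD(Y) = 0.8·11·11 = 96.8
Cov(-0.6X - 0.2Y, -0.2X + 0.2Y) = (-0.6)(-0.2)Var(X) + (-0.2)(0.2)Var(Y) + [(-0.6)(0.2) + (-0.2)(-0.2)]Cov(X,Y)
= 0.12·121 + -0.04·121 + -0.08·96.8 = 1.936

1.9360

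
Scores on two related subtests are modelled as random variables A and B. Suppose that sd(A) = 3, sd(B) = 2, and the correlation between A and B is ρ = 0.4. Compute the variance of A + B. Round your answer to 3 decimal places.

Var(A) = (3)² = 9;  Var(B) = (2)² = 4
Cov(A,B) = ρ·sd(A)·sd(B) = 0.4·3·2 = 2.4
Var(A + B) = (1)²·Var(A) + (1)²·Var(B) + 2·(1)·(1)·Cov(A,B)
= 1·9 + 1·4 + 2·2.4 = 17.8

17.800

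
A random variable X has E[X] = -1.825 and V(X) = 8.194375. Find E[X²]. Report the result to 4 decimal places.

11.5250

E[X²] = V(X) + (E[X])² = 8.194375 + (-1.825)² = 11.525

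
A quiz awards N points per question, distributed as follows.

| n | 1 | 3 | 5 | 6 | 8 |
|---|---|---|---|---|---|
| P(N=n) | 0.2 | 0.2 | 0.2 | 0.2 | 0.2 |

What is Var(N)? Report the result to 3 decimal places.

5.840

E[N] = (1)(0.2) + (3)(0.2) + (5)(0.2) + (6)(0.2) + (8)(0.2) = 4.6
E[N²] = (1)²(0.2) + (3)²(0.2) + (5)²(0.2) + (6)²(0.2) + (8)²(0.2) = 27
Var(N) = E[N²] − (E[N])² = 27 − (4.6)² = 5.84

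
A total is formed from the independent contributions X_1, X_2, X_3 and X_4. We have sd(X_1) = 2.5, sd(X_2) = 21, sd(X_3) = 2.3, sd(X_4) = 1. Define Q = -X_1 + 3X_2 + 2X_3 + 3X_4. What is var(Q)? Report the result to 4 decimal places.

var(X_1) = 6.25, var(X_2) = 441, var(X_3) = 5.29, var(X_4) = 1
By independence, var(Q) = (-1)²var(X_1) + (3)²var(X_2) + (2)²var(X_3) + (3)²var(X_4)
= (-1)²·6.25 + (3)²·441 + (2)²·5.29 + (3)²·1 = 4005.41

4005.4100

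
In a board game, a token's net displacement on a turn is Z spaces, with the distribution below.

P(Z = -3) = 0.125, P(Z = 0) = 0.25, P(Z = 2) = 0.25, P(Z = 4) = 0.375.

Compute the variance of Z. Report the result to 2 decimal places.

5.48

E[Z] = (-3)(0.125) + (0)(0.25) + (2)(0.25) + (4)(0.375) = 1.625
E[Z²] = (-3)²(0.125) + (0)²(0.25) + (2)²(0.25) + (4)²(0.375) = 8.125
V(Z) = E[Z²] − (E[Z])² = 8.125 − (1.625)² = 5.484375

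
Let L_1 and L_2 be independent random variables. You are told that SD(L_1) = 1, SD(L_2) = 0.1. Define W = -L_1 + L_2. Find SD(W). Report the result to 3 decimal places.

1.005

Var(L_1) = 1, Var(L_2) = 0.01
By independence, Var(W) = (-1)²Var(L_1) + (1)²Var(L_2)
= (-1)²·1 + (1)²·0.01 = 1.01
SD(W) = √1.01 ≈ 1.005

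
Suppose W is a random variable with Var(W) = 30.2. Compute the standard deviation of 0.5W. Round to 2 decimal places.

2.75

Var(0.5W) = (0.5)²·30.2 = 7.55
SD(0.5W) = √7.55 ≈ 2.75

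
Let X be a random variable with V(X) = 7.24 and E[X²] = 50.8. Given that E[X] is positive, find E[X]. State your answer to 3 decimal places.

6.600

(E[X])² = E[X²] − V(X) = 50.8 − 7.24 = 43.56
E[X] = √43.56 = 6.6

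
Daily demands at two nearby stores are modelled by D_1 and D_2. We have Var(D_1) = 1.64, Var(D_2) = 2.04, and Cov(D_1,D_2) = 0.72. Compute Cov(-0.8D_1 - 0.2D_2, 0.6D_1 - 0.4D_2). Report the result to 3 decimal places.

Cov(-0.8D_1 - 0.2D_2, 0.6D_1 - 0.4D_2) = (-0.8)(0.6)Var(D_1) + (-0.2)(-0.4)Var(D_2) + [(-0.8)(-0.4) + (-0.2)(0.6)]Cov(D_1,D_2)
= -0.48·1.64 + 0.08·2.04 + 0.2·0.72 = -0.48

-0.480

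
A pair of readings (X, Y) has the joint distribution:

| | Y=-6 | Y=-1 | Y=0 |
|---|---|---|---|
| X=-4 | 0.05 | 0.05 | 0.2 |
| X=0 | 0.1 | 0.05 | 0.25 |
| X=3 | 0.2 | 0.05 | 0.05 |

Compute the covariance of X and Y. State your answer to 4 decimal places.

-3.0250

E[X] = -0.3,  E[Y] = -2.25
E[XY] = -2.35
Cov(X,Y) = E[XY] − E[X]E[Y] = -2.35 − (-0.3)(-2.25) = -3.025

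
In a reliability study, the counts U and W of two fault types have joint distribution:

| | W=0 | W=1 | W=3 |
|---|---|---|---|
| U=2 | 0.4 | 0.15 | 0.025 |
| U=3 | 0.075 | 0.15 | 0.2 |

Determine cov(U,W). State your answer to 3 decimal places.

E[U] = 2.425,  E[W] = 0.975
E[UW] = 2.7
cov(U,W) = E[UW] − E[U]E[W] = 2.7 − (2.425)(0.975) = 0.335625

0.336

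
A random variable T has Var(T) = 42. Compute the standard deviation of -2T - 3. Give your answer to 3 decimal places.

Var(-2T - 3) = (-2)²·42 = 168
sd(-2T - 3) = √168 ≈ 12.961

12.961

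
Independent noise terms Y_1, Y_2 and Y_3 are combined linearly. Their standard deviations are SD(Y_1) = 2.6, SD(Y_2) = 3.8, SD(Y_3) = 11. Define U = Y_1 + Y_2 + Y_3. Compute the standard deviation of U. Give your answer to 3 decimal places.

11.925

Var(Y_1) = 6.76, Var(Y_2) = 14.44, Var(Y_3) = 121
By independence, Var(U) = (1)²Var(Y_1) + (1)²Var(Y_2) + (1)²Var(Y_3)
= (1)²·6.76 + (1)²·14.44 + (1)²·121 = 142.2
SD(U) = √142.2 ≈ 11.925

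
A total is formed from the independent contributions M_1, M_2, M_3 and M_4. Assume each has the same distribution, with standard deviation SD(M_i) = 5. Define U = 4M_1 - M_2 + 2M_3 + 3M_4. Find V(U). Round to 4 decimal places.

750.0000

V(M_i) = (5)² = 25
By independence, V(U) = (4)²V(M_1) + (-1)²V(M_2) + (2)²V(M_3) + (3)²V(M_4)
= (4)²·25 + (-1)²·25 + (2)²·25 + (3)²·25 = 750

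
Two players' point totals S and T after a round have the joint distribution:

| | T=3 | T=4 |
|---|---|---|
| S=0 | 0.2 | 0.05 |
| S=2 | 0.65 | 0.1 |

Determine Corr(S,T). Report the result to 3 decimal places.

E[S] = 1.5,  E[T] = 3.15
E[ST] = 4.7
Cov(S,T) = E[ST] − E[S]E[T] = 4.7 − (1.5)(3.15) = -0.025
V(S) = 0.75,  V(T) = 0.1275
ρ = -0.025 / √(0.75·0.1275) ≈ -0.081

-0.081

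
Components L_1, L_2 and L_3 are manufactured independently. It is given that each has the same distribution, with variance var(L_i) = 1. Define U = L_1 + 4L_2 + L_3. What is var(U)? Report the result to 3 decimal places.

By independence, var(U) = (1)²var(L_1) + (4)²var(L_2) + (1)²var(L_3)
= (1)²·1 + (4)²·1 + (1)²·1 = 18

18.000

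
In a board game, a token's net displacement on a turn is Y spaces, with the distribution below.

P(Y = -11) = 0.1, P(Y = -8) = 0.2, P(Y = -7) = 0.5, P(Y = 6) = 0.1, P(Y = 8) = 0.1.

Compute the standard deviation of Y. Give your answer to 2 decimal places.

E[Y] = (-11)(0.1) + (-8)(0.2) + (-7)(0.5) + (6)(0.1) + (8)(0.1) = -4.8
E[Y²] = (-11)²(0.1) + (-8)²(0.2) + (-7)²(0.5) + (6)²(0.1) + (8)²(0.1) = 59.4
Var(Y) = E[Y²] − (E[Y])² = 59.4 − (-4.8)² = 36.36
SD(Y) = √36.36 ≈ 6.03

6.03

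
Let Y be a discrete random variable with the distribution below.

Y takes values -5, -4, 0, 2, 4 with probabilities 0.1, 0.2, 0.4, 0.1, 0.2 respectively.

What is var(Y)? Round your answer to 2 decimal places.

9.21

E[Y] = (-5)(0.1) + (-4)(0.2) + (0)(0.4) + (2)(0.1) + (4)(0.2) = -0.3
E[Y²] = (-5)²(0.1) + (-4)²(0.2) + (0)²(0.4) + (2)²(0.1) + (4)²(0.2) = 9.3
var(Y) = E[Y²] − (E[Y])² = 9.3 − (-0.3)² = 9.21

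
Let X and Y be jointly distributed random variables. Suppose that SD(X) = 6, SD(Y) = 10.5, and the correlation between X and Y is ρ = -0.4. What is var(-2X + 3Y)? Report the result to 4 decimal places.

1438.6500

var(X) = (6)² = 36;  var(Y) = (10.5)² = 110.25
Cov(X,Y) = ρ·SD(X)·SD(Y) = -0.4·6·10.5 = -25.2
var(-2X + 3Y) = (-2)²·var(X) + (3)²·var(Y) + 2·(-2)·(3)·Cov(X,Y)
= 4·36 + 9·110.25 + -12·-25.2 = 1438.65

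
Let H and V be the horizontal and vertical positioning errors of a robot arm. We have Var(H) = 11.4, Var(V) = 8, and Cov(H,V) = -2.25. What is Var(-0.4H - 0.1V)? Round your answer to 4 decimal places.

1.7240

Var(-0.4H - 0.1V) = (-0.4)²·Var(H) + (-0.1)²·Var(V) + 2·(-0.4)·(-0.1)·Cov(H,V)
= 0.16·11.4 + 0.01·8 + 0.08·-2.25 = 1.724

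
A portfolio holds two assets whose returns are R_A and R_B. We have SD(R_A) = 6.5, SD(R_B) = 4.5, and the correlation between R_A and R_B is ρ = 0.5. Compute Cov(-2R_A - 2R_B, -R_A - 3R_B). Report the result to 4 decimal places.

323.0000

Var(R_A) = (6.5)² = 42.25;  Var(R_B) = (4.5)² = 20.25
Cov(R_A,R_B) = ρ·SD(R_A)·SD(R_B) = 0.5·6.5·4.5 = 14.625
Cov(-2R_A - 2R_B, -R_A - 3R_B) = (-2)(-1)Var(R_A) + (-2)(-3)Var(R_B) + [(-2)(-3) + (-2)(-1)]Cov(R_A,R_B)
= 2·42.25 + 6·20.25 + 8·14.625 = 323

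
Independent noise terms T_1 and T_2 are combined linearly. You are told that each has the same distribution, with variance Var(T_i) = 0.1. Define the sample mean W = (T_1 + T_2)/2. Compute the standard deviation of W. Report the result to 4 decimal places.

0.2236

By independence, Var(W) = (0.5)²Var(T_1) + (0.5)²Var(T_2)
= (0.5)²·0.1 + (0.5)²·0.1 = 0.05
sd(W) = √0.05 ≈ 0.2236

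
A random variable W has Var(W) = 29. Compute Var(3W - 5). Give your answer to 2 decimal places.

261.00

Var(3W - 5) = (3)²·Var(W) = 9·29 = 261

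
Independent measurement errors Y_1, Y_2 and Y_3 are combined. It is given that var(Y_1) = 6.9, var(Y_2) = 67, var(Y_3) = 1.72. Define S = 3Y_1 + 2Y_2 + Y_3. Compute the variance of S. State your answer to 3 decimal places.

By independence, var(S) = (3)²var(Y_1) + (2)²var(Y_2) + (1)²var(Y_3)
= (3)²·6.9 + (2)²·67 + (1)²·1.72 = 331.82

331.820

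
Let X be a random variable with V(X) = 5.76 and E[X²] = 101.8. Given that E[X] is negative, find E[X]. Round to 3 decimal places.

-9.800

(E[X])² = E[X²] − V(X) = 101.8 − 5.76 = 96.04
E[X] = −√96.04 = -9.8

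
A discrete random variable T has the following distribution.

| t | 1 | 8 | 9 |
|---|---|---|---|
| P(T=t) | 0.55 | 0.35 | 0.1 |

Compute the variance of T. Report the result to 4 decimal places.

12.9875

E[T] = (1)(0.55) + (8)(0.35) + (9)(0.1) = 4.25
E[T²] = (1)²(0.55) + (8)²(0.35) + (9)²(0.1) = 31.05
Var(T) = E[T²] − (E[T])² = 31.05 − (4.25)² = 12.9875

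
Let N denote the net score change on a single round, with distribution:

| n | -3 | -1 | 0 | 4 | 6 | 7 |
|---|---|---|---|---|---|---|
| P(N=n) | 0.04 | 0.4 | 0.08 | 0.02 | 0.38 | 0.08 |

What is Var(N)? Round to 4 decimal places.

12.9200

E[N] = (-3)(0.04) + (-1)(0.4) + (0)(0.08) + (4)(0.02) + (6)(0.38) + (7)(0.08) = 2.4
E[N²] = (-3)²(0.04) + (-1)²(0.4) + (0)²(0.08) + (4)²(0.02) + (6)²(0.38) + (7)²(0.08) = 18.68
Var(N) = E[N²] − (E[N])² = 18.68 − (2.4)² = 12.92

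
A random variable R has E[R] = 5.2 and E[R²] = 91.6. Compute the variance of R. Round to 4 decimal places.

var(R) = 91.6 − (5.2)² = 64.56

64.5600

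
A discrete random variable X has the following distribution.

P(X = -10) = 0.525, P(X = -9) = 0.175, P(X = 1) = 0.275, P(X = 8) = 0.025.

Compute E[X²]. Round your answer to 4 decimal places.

68.5500

E[X²] = (-10)²(0.525) + (-9)²(0.175) + (1)²(0.275) + (8)²(0.025) = 68.55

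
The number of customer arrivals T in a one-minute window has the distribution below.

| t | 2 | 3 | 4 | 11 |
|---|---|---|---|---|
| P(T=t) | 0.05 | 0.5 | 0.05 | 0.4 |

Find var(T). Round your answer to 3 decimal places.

E[T] = (2)(0.05) + (3)(0.5) + (4)(0.05) + (11)(0.4) = 6.2
E[T²] = (2)²(0.05) + (3)²(0.5) + (4)²(0.05) + (11)²(0.4) = 53.9
var(T) = E[T²] − (E[T])² = 53.9 − (6.2)² = 15.46

15.460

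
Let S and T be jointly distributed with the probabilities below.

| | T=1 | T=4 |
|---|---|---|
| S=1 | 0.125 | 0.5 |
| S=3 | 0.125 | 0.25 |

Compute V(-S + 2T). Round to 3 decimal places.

E[S] = 1.75,  E[T] = 3.25,  E[ST] = 5.5
V(S) = 4 − (1.75)² = 0.9375;  V(T) = 12.25 − (3.25)² = 1.6875
Cov(S,T) = 5.5 − (1.75)(3.25) = -0.1875
V(-S + 2T) = (-1)²·0.9375 + (2)²·1.6875 + 2·(-1)·(2)·-0.1875 = 8.4375

8.438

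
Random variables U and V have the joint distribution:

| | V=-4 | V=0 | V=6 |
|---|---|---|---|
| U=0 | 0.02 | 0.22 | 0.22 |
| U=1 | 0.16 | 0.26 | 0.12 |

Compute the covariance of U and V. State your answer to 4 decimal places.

-0.6328

E[U] = 0.54,  E[V] = 1.32
E[UV] = 0.08
Cov(U,V) = E[UV] − E[U]E[V] = 0.08 − (0.54)(1.32) = -0.6328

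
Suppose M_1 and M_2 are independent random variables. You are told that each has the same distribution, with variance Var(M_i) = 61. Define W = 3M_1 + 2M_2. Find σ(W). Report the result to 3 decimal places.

By independence, Var(W) = (3)²Var(M_1) + (2)²Var(M_2)
= (3)²·61 + (2)²·61 = 793
σ(W) = √793 ≈ 28.160

28.160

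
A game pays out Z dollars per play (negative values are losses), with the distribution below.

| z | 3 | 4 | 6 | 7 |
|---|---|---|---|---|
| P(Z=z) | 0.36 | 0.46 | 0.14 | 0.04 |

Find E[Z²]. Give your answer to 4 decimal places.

17.6000

E[Z²] = (3)²(0.36) + (4)²(0.46) + (6)²(0.14) + (7)²(0.04) = 17.6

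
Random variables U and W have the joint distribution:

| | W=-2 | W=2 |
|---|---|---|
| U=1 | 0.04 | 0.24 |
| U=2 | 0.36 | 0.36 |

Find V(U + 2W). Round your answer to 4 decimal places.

E[U] = 1.72,  E[W] = 0.4,  E[UW] = 0.4
V(U) = 3.16 − (1.72)² = 0.2016;  V(W) = 4 − (0.4)² = 3.84
Cov(U,W) = 0.4 − (1.72)(0.4) = -0.288
V(U + 2W) = (1)²·0.2016 + (2)²·3.84 + 2·(1)·(2)·-0.288 = 14.4096

14.4096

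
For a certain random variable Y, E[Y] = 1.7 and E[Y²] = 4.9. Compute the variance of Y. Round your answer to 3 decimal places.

2.010

var(Y) = 4.9 − (1.7)² = 2.01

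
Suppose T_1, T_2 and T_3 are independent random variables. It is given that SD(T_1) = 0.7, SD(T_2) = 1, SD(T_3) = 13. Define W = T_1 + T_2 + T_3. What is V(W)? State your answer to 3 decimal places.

V(T_1) = 0.49, V(T_2) = 1, V(T_3) = 169
By independence, V(W) = (1)²V(T_1) + (1)²V(T_2) + (1)²V(T_3)
= (1)²·0.49 + (1)²·1 + (1)²·169 = 170.49

170.490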